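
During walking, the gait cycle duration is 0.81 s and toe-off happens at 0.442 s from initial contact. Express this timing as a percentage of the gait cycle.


pct = (event_time / cycle_time) * 100
pct = (0.442 / 0.81) * 100
ratio = 0.5457
pct = 54.5679


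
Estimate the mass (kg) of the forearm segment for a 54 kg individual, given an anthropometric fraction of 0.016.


m_segment = body_mass * fraction
m_segment = 54 * 0.016
m_segment = 0.8640


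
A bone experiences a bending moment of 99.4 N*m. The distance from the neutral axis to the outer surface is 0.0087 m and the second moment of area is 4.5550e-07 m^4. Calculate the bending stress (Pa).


sigma = M * c / I
sigma = 99.4 * 0.0087 / 4.5550e-07
M * c = 0.8648
sigma = 1.8985e+06


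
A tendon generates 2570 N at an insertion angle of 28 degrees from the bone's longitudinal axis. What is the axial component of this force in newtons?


F_eff = F_tendon * cos(theta)
theta = 28 deg = 0.4887 rad
cos(theta) = 0.8829
F_eff = 2570 * 0.8829
F_eff = 2269.1753


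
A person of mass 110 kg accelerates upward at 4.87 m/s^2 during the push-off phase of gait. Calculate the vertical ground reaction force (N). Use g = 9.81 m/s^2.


GRF = m * (g + a)
GRF = 110 * (9.81 + 4.87)
GRF = 110 * 14.6800
GRF = 1614.8000


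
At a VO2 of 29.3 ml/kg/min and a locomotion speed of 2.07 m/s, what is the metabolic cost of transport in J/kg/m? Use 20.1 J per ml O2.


Power per kg = VO2 * 20.1 / 60
Power per kg = 29.3 * 20.1 / 60 = 9.8155 W/kg
Cost = power_per_kg / speed
Cost = 9.8155 / 2.07
Cost = 4.7418


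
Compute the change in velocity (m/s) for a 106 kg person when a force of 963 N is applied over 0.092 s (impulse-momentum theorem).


J = F * dt = 963 * 0.092 = 88.5960 N*s
delta_v = J / m
delta_v = 88.5960 / 106
delta_v = 0.8358


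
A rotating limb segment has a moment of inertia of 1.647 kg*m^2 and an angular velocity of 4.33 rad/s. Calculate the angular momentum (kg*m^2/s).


L = I * omega
L = 1.647 * 4.33
L = 7.1315


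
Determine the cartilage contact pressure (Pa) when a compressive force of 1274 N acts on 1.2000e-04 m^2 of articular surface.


P = F / A
P = 1274 / 1.2000e-04
P = 1.0617e+07


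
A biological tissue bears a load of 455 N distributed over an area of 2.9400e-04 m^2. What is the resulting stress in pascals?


stress = F / A
stress = 455 / 2.9400e-04
stress = 1.5476e+06


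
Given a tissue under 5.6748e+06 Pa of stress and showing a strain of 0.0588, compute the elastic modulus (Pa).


E = stress / strain
E = 5.6748e+06 / 0.0588
E = 9.6510e+07


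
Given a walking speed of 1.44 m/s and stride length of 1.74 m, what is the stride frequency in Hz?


f = v / stride_length
f = 1.44 / 1.74
f = 0.8276


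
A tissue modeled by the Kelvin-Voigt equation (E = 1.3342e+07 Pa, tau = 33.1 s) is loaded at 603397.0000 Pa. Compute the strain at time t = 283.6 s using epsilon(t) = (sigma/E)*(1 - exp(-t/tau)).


epsilon(t) = (sigma/E) * (1 - exp(-t/tau))
sigma/E = 603397.0000 / 1.3342e+07 = 0.0452
exp(-t/tau) = exp(-283.6 / 33.1) = 1.9010e-04
epsilon = 0.0452 * (1 - 1.9010e-04)
epsilon = 0.0452


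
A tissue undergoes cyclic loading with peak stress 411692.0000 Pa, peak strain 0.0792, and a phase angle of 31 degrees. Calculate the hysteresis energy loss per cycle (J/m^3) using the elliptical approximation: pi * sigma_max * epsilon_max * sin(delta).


E_loss = pi * sigma_max * epsilon_max * sin(delta)
delta = 31 deg = 0.5411 rad
sin(delta) = 0.5150
E_loss = pi * 411692.0000 * 0.0792 * 0.5150
E_loss = 52757.8171


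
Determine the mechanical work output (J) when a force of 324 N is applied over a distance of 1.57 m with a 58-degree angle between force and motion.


W = F * d * cos(theta)
theta = 58 deg = 1.0123 rad
cos(theta) = 0.5299
W = 324 * 1.57 * 0.5299
W = 269.5593


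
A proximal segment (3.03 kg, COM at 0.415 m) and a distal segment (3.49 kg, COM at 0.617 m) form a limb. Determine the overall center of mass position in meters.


COM = (m1*x1 + m2*x2) / (m1 + m2)
COM = (3.03*0.415 + 3.49*0.617) / (3.03 + 3.49)
Numerator = 3.4108
Denominator = 6.5200
COM = 0.5231


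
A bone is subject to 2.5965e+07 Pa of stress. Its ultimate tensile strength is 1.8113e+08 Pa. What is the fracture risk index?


FRI = applied / ultimate
FRI = 2.5965e+07 / 1.8113e+08
FRI = 0.1434


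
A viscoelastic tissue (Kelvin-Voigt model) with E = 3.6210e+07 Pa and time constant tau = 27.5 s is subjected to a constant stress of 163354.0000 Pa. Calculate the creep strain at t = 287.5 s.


epsilon(t) = (sigma/E) * (1 - exp(-t/tau))
sigma/E = 163354.0000 / 3.6210e+07 = 0.0045
exp(-t/tau) = exp(-287.5 / 27.5) = 2.8817e-05
epsilon = 0.0045 * (1 - 2.8817e-05)
epsilon = 0.0045


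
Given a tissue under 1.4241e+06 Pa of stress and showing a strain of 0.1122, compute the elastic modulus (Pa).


E = stress / strain
E = 1.4241e+06 / 0.1122
E = 1.2693e+07


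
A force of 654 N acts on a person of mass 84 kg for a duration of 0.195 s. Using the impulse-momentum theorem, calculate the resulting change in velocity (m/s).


J = F * dt = 654 * 0.195 = 127.5300 N*s
delta_v = J / m
delta_v = 127.5300 / 84
delta_v = 1.5182


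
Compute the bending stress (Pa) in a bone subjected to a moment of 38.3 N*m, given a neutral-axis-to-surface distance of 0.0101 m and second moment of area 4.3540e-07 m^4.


sigma = M * c / I
sigma = 38.3 * 0.0101 / 4.3540e-07
M * c = 0.3868
sigma = 888447.4047


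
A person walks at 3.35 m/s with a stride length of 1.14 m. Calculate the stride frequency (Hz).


f = v / stride_length
f = 3.35 / 1.14
f = 2.9386


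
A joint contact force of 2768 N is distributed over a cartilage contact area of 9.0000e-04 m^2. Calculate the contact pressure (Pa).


P = F / A
P = 2768 / 9.0000e-04
P = 3.0756e+06


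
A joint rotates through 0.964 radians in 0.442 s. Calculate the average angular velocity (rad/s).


omega = delta_theta / delta_t
omega = 0.964 / 0.442
omega = 2.1810


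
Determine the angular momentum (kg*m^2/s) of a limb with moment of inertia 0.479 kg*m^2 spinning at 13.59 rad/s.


L = I * omega
L = 0.479 * 13.59
L = 6.5096


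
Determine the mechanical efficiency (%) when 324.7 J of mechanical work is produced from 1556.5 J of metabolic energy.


eta = (W_mech / E_meta) * 100
eta = (324.7 / 1556.5) * 100
ratio = 0.2086
eta = 20.8609


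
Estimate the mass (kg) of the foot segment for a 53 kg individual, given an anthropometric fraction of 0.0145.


m_segment = body_mass * fraction
m_segment = 53 * 0.0145
m_segment = 0.7685


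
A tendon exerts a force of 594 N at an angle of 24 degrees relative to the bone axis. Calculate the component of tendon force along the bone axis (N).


F_eff = F_tendon * cos(theta)
theta = 24 deg = 0.4189 rad
cos(theta) = 0.9135
F_eff = 594 * 0.9135
F_eff = 542.6460


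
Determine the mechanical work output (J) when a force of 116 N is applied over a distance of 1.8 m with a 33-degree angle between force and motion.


W = F * d * cos(theta)
theta = 33 deg = 0.5760 rad
cos(theta) = 0.8387
W = 116 * 1.8 * 0.8387
W = 175.1144


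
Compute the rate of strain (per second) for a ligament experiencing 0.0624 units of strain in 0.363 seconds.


strain_rate = delta_strain / delta_t
strain_rate = 0.0624 / 0.363
strain_rate = 0.1719


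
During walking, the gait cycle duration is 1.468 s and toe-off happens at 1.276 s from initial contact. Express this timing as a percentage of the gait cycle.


pct = (event_time / cycle_time) * 100
pct = (1.276 / 1.468) * 100
ratio = 0.8692
pct = 86.9210


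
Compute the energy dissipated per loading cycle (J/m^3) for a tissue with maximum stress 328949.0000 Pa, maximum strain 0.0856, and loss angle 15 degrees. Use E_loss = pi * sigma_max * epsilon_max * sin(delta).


E_loss = pi * sigma_max * epsilon_max * sin(delta)
delta = 15 deg = 0.2618 rad
sin(delta) = 0.2588
E_loss = pi * 328949.0000 * 0.0856 * 0.2588
E_loss = 22895.4107


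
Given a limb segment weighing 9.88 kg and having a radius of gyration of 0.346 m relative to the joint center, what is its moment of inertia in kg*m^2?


I = m * k^2
I = 9.88 * 0.346^2
k^2 = 0.1197
I = 1.1828


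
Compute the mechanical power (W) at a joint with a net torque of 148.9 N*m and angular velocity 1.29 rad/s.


P = M * omega
P = 148.9 * 1.29
P = 192.0810


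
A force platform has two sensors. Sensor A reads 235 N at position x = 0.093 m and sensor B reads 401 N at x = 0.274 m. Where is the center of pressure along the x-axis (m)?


COP_x = (F1*x1 + F2*x2) / (F1 + F2)
COP_x = (235*0.093 + 401*0.274) / (235 + 401)
Numerator = 131.7290
Denominator = 636
COP_x = 0.2071


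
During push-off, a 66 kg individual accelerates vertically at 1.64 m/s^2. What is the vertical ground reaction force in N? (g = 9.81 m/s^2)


GRF = m * (g + a)
GRF = 66 * (9.81 + 1.64)
GRF = 66 * 11.4500
GRF = 755.7000


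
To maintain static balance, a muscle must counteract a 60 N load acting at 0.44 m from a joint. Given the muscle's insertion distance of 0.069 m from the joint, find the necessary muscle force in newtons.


F_muscle = W * d_load / d_muscle
F_muscle = 60 * 0.44 / 0.069
Numerator = 26.4000
F_muscle = 382.6087


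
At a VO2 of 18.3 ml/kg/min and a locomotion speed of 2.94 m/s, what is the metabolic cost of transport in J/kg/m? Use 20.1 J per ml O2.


Power per kg = VO2 * 20.1 / 60
Power per kg = 18.3 * 20.1 / 60 = 6.1305 W/kg
Cost = power_per_kg / speed
Cost = 6.1305 / 2.94
Cost = 2.0852


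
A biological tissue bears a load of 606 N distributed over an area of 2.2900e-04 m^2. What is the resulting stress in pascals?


stress = F / A
stress = 606 / 2.2900e-04
stress = 2.6463e+06


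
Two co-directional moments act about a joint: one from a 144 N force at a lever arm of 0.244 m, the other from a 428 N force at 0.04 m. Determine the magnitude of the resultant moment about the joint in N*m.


M = F1 * d1 + F2 * d2
M = 144 * 0.244 + 428 * 0.04
M = 35.1360 + 17.1200
M = 52.2560


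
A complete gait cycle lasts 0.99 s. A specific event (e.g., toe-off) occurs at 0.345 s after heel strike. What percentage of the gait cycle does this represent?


pct = (event_time / cycle_time) * 100
pct = (0.345 / 0.99) * 100
ratio = 0.3485
pct = 34.8485


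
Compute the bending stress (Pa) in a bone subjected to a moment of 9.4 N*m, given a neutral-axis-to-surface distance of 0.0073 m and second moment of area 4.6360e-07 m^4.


sigma = M * c / I
sigma = 9.4 * 0.0073 / 4.6360e-07
M * c = 0.0686
sigma = 148015.5306


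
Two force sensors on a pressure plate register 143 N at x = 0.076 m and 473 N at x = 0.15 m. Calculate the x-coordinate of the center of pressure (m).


COP_x = (F1*x1 + F2*x2) / (F1 + F2)
COP_x = (143*0.076 + 473*0.15) / (143 + 473)
Numerator = 81.8180
Denominator = 616
COP_x = 0.1328


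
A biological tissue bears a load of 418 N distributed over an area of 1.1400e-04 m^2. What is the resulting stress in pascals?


stress = F / A
stress = 418 / 1.1400e-04
stress = 3.6667e+06


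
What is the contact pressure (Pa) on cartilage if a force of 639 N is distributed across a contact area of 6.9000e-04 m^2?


P = F / A
P = 639 / 6.9000e-04
P = 926086.9565


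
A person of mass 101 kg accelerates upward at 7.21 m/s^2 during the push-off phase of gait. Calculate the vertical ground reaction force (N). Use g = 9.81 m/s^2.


GRF = m * (g + a)
GRF = 101 * (9.81 + 7.21)
GRF = 101 * 17.0200
GRF = 1719.0200


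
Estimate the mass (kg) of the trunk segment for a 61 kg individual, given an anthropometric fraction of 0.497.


m_segment = body_mass * fraction
m_segment = 61 * 0.497
m_segment = 30.3170


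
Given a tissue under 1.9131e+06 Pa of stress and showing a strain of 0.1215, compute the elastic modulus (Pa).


E = stress / strain
E = 1.9131e+06 / 0.1215
E = 1.5746e+07


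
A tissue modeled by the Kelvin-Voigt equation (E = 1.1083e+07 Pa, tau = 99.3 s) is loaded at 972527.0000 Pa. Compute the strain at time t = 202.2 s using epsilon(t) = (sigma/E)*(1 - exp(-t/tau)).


epsilon(t) = (sigma/E) * (1 - exp(-t/tau))
sigma/E = 972527.0000 / 1.1083e+07 = 0.0877
exp(-t/tau) = exp(-202.2 / 99.3) = 0.1305
epsilon = 0.0877 * (1 - 0.1305)
epsilon = 0.0763


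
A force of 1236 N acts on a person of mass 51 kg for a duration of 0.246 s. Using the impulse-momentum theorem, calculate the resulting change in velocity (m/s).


J = F * dt = 1236 * 0.246 = 304.0560 N*s
delta_v = J / m
delta_v = 304.0560 / 51
delta_v = 5.9619


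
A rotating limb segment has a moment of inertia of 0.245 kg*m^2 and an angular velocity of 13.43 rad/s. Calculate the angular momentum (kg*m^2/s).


L = I * omega
L = 0.245 * 13.43
L = 3.2903


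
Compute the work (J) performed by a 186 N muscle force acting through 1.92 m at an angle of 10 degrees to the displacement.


W = F * d * cos(theta)
theta = 10 deg = 0.1745 rad
cos(theta) = 0.9848
W = 186 * 1.92 * 0.9848
W = 351.6945


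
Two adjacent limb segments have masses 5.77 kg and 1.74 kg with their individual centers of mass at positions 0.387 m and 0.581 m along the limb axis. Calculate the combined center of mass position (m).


COM = (m1*x1 + m2*x2) / (m1 + m2)
COM = (5.77*0.387 + 1.74*0.581) / (5.77 + 1.74)
Numerator = 3.2439
Denominator = 7.5100
COM = 0.4319


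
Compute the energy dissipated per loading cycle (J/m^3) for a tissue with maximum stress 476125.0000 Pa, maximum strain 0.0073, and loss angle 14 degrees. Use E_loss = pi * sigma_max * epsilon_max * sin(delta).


E_loss = pi * sigma_max * epsilon_max * sin(delta)
delta = 14 deg = 0.2443 rad
sin(delta) = 0.2419
E_loss = pi * 476125.0000 * 0.0073 * 0.2419
E_loss = 2641.6112


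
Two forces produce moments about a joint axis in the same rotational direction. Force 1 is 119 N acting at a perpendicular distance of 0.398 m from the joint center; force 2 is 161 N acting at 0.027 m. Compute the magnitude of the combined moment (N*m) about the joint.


M = F1 * d1 + F2 * d2
M = 119 * 0.398 + 161 * 0.027
M = 47.3620 + 4.3470
M = 51.7090


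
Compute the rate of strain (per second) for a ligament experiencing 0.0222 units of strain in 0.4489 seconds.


strain_rate = delta_strain / delta_t
strain_rate = 0.0222 / 0.4489
strain_rate = 0.0495


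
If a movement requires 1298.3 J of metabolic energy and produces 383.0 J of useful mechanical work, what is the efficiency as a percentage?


eta = (W_mech / E_meta) * 100
eta = (383.0 / 1298.3) * 100
ratio = 0.2950
eta = 29.5001


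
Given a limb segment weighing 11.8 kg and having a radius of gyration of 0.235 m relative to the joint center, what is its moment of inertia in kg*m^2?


I = m * k^2
I = 11.8 * 0.235^2
k^2 = 0.0552
I = 0.6517


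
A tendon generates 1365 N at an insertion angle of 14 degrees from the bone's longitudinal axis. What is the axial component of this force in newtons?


F_eff = F_tendon * cos(theta)
theta = 14 deg = 0.2443 rad
cos(theta) = 0.9703
F_eff = 1365 * 0.9703
F_eff = 1324.4537


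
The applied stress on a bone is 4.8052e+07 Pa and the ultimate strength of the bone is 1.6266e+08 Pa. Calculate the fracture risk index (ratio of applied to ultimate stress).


FRI = applied / ultimate
FRI = 4.8052e+07 / 1.6266e+08
FRI = 0.2954


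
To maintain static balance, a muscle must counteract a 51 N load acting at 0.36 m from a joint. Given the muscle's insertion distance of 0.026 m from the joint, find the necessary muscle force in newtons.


F_muscle = W * d_load / d_muscle
F_muscle = 51 * 0.36 / 0.026
Numerator = 18.3600
F_muscle = 706.1538


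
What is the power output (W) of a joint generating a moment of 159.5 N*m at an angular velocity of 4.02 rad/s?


P = M * omega
P = 159.5 * 4.02
P = 641.1900


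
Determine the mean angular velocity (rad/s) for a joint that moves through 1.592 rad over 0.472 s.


omega = delta_theta / delta_t
omega = 1.592 / 0.472
omega = 3.3729


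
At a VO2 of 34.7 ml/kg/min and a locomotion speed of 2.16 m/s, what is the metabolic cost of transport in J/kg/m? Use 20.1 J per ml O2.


Power per kg = VO2 * 20.1 / 60
Power per kg = 34.7 * 20.1 / 60 = 11.6245 W/kg
Cost = power_per_kg / speed
Cost = 11.6245 / 2.16
Cost = 5.3817


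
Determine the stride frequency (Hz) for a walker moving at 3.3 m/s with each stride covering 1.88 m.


f = v / stride_length
f = 3.3 / 1.88
f = 1.7553


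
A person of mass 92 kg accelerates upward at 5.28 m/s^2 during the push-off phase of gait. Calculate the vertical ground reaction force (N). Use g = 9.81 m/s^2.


GRF = m * (g + a)
GRF = 92 * (9.81 + 5.28)
GRF = 92 * 15.0900
GRF = 1388.2800


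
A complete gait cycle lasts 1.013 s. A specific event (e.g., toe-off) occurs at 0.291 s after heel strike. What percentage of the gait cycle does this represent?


pct = (event_time / cycle_time) * 100
pct = (0.291 / 1.013) * 100
ratio = 0.2873
pct = 28.7266


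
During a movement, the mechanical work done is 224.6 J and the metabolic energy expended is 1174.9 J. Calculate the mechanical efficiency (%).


eta = (W_mech / E_meta) * 100
eta = (224.6 / 1174.9) * 100
ratio = 0.1912
eta = 19.1165


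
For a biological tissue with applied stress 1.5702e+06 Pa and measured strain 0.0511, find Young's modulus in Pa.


E = stress / strain
E = 1.5702e+06 / 0.0511
E = 3.0728e+07


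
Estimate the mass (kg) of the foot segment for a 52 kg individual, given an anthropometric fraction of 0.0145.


m_segment = body_mass * fraction
m_segment = 52 * 0.0145
m_segment = 0.7540


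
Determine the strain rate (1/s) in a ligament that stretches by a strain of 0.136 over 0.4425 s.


strain_rate = delta_strain / delta_t
strain_rate = 0.136 / 0.4425
strain_rate = 0.3073


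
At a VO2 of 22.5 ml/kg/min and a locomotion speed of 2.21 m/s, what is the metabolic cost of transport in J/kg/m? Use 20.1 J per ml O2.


Power per kg = VO2 * 20.1 / 60
Power per kg = 22.5 * 20.1 / 60 = 7.5375 W/kg
Cost = power_per_kg / speed
Cost = 7.5375 / 2.21
Cost = 3.4106


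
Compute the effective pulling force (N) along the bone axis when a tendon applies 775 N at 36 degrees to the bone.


F_eff = F_tendon * cos(theta)
theta = 36 deg = 0.6283 rad
cos(theta) = 0.8090
F_eff = 775 * 0.8090
F_eff = 626.9882


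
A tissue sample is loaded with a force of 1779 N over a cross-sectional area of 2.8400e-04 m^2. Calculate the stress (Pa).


stress = F / A
stress = 1779 / 2.8400e-04
stress = 6.2641e+06


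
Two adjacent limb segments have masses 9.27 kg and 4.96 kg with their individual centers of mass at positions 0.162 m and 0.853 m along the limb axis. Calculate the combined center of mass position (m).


COM = (m1*x1 + m2*x2) / (m1 + m2)
COM = (9.27*0.162 + 4.96*0.853) / (9.27 + 4.96)
Numerator = 5.7326
Denominator = 14.2300
COM = 0.4029


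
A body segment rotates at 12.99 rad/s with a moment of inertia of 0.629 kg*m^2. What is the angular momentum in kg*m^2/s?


L = I * omega
L = 0.629 * 12.99
L = 8.1707


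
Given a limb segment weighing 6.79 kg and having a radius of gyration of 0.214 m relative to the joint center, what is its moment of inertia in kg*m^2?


I = m * k^2
I = 6.79 * 0.214^2
k^2 = 0.0458
I = 0.3110


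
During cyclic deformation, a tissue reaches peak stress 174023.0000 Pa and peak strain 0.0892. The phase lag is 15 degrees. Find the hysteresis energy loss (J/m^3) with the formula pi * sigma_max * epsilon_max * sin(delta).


E_loss = pi * sigma_max * epsilon_max * sin(delta)
delta = 15 deg = 0.2618 rad
sin(delta) = 0.2588
E_loss = pi * 174023.0000 * 0.0892 * 0.2588
E_loss = 12621.6929


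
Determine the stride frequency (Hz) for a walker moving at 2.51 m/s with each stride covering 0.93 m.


f = v / stride_length
f = 2.51 / 0.93
f = 2.6989


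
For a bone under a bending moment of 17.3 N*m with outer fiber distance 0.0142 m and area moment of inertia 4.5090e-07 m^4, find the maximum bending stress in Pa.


sigma = M * c / I
sigma = 17.3 * 0.0142 / 4.5090e-07
M * c = 0.2457
sigma = 544821.4682


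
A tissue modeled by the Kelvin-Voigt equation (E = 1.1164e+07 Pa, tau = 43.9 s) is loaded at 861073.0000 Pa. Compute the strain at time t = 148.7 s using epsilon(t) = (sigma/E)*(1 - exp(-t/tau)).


epsilon(t) = (sigma/E) * (1 - exp(-t/tau))
sigma/E = 861073.0000 / 1.1164e+07 = 0.0771
exp(-t/tau) = exp(-148.7 / 43.9) = 0.0338
epsilon = 0.0771 * (1 - 0.0338)
epsilon = 0.0745


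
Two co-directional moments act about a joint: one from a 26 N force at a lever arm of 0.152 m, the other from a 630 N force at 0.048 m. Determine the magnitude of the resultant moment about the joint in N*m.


M = F1 * d1 + F2 * d2
M = 26 * 0.152 + 630 * 0.048
M = 3.9520 + 30.2400
M = 34.1920


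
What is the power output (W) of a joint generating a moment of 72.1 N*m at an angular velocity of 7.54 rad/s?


P = M * omega
P = 72.1 * 7.54
P = 543.6340


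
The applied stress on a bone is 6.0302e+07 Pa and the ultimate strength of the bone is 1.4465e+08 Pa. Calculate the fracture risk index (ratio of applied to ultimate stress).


FRI = applied / ultimate
FRI = 6.0302e+07 / 1.4465e+08
FRI = 0.4169


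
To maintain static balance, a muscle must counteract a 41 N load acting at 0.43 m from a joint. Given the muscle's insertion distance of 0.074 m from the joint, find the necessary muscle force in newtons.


F_muscle = W * d_load / d_muscle
F_muscle = 41 * 0.43 / 0.074
Numerator = 17.6300
F_muscle = 238.2432


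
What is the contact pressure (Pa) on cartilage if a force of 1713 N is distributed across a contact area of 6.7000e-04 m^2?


P = F / A
P = 1713 / 6.7000e-04
P = 2.5567e+06


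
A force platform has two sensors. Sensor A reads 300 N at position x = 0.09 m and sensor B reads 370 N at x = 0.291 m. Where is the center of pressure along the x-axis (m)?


COP_x = (F1*x1 + F2*x2) / (F1 + F2)
COP_x = (300*0.09 + 370*0.291) / (300 + 370)
Numerator = 134.6700
Denominator = 670
COP_x = 0.2010


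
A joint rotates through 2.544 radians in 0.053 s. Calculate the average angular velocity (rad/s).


omega = delta_theta / delta_t
omega = 2.544 / 0.053
omega = 48.0000


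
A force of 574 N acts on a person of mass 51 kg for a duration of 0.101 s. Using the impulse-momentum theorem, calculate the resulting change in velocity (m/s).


J = F * dt = 574 * 0.101 = 57.9740 N*s
delta_v = J / m
delta_v = 57.9740 / 51
delta_v = 1.1367


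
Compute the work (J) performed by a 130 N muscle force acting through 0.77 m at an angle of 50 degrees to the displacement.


W = F * d * cos(theta)
theta = 50 deg = 0.8727 rad
cos(theta) = 0.6428
W = 130 * 0.77 * 0.6428
W = 64.3430


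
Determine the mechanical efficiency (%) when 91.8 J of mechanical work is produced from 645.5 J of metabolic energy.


eta = (W_mech / E_meta) * 100
eta = (91.8 / 645.5) * 100
ratio = 0.1422
eta = 14.2215


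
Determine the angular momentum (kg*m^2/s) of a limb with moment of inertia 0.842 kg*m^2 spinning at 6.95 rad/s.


L = I * omega
L = 0.842 * 6.95
L = 5.8519


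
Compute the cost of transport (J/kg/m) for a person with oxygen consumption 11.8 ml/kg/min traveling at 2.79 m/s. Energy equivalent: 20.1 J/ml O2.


Power per kg = VO2 * 20.1 / 60
Power per kg = 11.8 * 20.1 / 60 = 3.9530 W/kg
Cost = power_per_kg / speed
Cost = 3.9530 / 2.79
Cost = 1.4168


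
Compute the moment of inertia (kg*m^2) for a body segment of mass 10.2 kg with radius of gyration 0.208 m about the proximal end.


I = m * k^2
I = 10.2 * 0.208^2
k^2 = 0.0433
I = 0.4413


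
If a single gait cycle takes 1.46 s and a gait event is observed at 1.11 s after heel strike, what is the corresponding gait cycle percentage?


pct = (event_time / cycle_time) * 100
pct = (1.11 / 1.46) * 100
ratio = 0.7603
pct = 76.0274


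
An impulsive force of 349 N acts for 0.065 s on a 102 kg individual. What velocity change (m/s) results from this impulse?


J = F * dt = 349 * 0.065 = 22.6850 N*s
delta_v = J / m
delta_v = 22.6850 / 102
delta_v = 0.2224


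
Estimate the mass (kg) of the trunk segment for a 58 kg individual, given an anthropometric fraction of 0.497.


m_segment = body_mass * fraction
m_segment = 58 * 0.497
m_segment = 28.8260


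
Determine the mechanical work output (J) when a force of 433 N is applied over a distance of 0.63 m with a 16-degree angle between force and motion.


W = F * d * cos(theta)
theta = 16 deg = 0.2793 rad
cos(theta) = 0.9613
W = 433 * 0.63 * 0.9613
W = 262.2226


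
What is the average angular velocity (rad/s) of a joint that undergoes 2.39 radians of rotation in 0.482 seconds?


omega = delta_theta / delta_t
omega = 2.39 / 0.482
omega = 4.9585


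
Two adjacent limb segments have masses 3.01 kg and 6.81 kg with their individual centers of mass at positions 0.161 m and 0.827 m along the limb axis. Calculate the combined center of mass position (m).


COM = (m1*x1 + m2*x2) / (m1 + m2)
COM = (3.01*0.161 + 6.81*0.827) / (3.01 + 6.81)
Numerator = 6.1165
Denominator = 9.8200
COM = 0.6229


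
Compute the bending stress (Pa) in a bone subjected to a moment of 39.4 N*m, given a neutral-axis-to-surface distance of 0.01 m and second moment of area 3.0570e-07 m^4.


sigma = M * c / I
sigma = 39.4 * 0.01 / 3.0570e-07
M * c = 0.3940
sigma = 1.2888e+06


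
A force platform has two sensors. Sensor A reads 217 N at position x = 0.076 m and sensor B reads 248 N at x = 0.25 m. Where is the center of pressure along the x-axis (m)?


COP_x = (F1*x1 + F2*x2) / (F1 + F2)
COP_x = (217*0.076 + 248*0.25) / (217 + 248)
Numerator = 78.4920
Denominator = 465
COP_x = 0.1688


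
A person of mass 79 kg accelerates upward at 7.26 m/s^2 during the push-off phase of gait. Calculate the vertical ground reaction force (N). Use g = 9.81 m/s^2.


GRF = m * (g + a)
GRF = 79 * (9.81 + 7.26)
GRF = 79 * 17.0700
GRF = 1348.5300


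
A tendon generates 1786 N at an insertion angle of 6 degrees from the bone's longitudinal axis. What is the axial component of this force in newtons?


F_eff = F_tendon * cos(theta)
theta = 6 deg = 0.1047 rad
cos(theta) = 0.9945
F_eff = 1786 * 0.9945
F_eff = 1776.2161


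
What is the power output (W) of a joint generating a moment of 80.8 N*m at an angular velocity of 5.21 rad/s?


P = M * omega
P = 80.8 * 5.21
P = 420.9680


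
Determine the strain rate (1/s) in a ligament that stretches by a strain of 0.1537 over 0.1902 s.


strain_rate = delta_strain / delta_t
strain_rate = 0.1537 / 0.1902
strain_rate = 0.8081


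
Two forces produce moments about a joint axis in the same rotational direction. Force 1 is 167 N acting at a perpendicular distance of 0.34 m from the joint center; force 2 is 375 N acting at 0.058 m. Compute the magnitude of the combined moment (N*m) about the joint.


M = F1 * d1 + F2 * d2
M = 167 * 0.34 + 375 * 0.058
M = 56.7800 + 21.7500
M = 78.5300


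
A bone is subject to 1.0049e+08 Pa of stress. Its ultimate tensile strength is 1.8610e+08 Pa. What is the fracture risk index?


FRI = applied / ultimate
FRI = 1.0049e+08 / 1.8610e+08
FRI = 0.5400


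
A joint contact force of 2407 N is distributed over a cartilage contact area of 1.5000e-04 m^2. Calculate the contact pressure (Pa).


P = F / A
P = 2407 / 1.5000e-04
P = 1.6047e+07


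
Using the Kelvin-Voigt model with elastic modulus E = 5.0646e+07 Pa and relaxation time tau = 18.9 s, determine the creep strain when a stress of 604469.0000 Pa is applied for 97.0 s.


epsilon(t) = (sigma/E) * (1 - exp(-t/tau))
sigma/E = 604469.0000 / 5.0646e+07 = 0.0119
exp(-t/tau) = exp(-97.0 / 18.9) = 0.0059
epsilon = 0.0119 * (1 - 0.0059)
epsilon = 0.0119


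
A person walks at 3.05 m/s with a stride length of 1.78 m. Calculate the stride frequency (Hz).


f = v / stride_length
f = 3.05 / 1.78
f = 1.7135


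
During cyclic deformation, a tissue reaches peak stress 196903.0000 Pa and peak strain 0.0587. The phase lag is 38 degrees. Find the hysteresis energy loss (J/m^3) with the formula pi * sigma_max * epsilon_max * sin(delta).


E_loss = pi * sigma_max * epsilon_max * sin(delta)
delta = 38 deg = 0.6632 rad
sin(delta) = 0.6157
E_loss = pi * 196903.0000 * 0.0587 * 0.6157
E_loss = 22355.3918


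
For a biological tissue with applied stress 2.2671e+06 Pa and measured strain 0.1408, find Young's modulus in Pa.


E = stress / strain
E = 2.2671e+06 / 0.1408
E = 1.6102e+07


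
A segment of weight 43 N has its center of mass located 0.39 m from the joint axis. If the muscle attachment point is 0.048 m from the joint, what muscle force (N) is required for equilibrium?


F_muscle = W * d_load / d_muscle
F_muscle = 43 * 0.39 / 0.048
Numerator = 16.7700
F_muscle = 349.3750


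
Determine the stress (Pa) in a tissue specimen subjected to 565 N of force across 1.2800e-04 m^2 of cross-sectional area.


stress = F / A
stress = 565 / 1.2800e-04
stress = 4.4141e+06


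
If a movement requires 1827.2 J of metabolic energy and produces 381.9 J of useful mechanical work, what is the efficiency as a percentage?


eta = (W_mech / E_meta) * 100
eta = (381.9 / 1827.2) * 100
ratio = 0.2090
eta = 20.9008


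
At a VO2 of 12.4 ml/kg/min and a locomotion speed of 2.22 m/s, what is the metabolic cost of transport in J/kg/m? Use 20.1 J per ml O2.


Power per kg = VO2 * 20.1 / 60
Power per kg = 12.4 * 20.1 / 60 = 4.1540 W/kg
Cost = power_per_kg / speed
Cost = 4.1540 / 2.22
Cost = 1.8712


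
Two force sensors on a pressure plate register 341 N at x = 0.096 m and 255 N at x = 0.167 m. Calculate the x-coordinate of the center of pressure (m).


COP_x = (F1*x1 + F2*x2) / (F1 + F2)
COP_x = (341*0.096 + 255*0.167) / (341 + 255)
Numerator = 75.3210
Denominator = 596
COP_x = 0.1264


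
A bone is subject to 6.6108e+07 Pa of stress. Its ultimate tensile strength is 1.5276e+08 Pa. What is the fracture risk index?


FRI = applied / ultimate
FRI = 6.6108e+07 / 1.5276e+08
FRI = 0.4328


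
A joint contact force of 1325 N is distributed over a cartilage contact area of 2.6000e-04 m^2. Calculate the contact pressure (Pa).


P = F / A
P = 1325 / 2.6000e-04
P = 5.0962e+06


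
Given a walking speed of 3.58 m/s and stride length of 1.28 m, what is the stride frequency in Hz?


f = v / stride_length
f = 3.58 / 1.28
f = 2.7969


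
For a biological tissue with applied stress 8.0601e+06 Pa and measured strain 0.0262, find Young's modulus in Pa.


E = stress / strain
E = 8.0601e+06 / 0.0262
E = 3.0764e+08


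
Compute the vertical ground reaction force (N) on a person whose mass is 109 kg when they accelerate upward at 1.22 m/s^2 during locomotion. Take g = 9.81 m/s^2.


GRF = m * (g + a)
GRF = 109 * (9.81 + 1.22)
GRF = 109 * 11.0300
GRF = 1202.2700


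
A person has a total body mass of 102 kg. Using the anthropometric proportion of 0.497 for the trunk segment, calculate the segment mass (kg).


m_segment = body_mass * fraction
m_segment = 102 * 0.497
m_segment = 50.6940


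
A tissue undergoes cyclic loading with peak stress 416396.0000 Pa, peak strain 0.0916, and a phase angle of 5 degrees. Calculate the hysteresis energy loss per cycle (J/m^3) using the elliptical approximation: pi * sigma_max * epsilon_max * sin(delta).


E_loss = pi * sigma_max * epsilon_max * sin(delta)
delta = 5 deg = 0.0873 rad
sin(delta) = 0.0872
E_loss = pi * 416396.0000 * 0.0916 * 0.0872
E_loss = 10443.5441


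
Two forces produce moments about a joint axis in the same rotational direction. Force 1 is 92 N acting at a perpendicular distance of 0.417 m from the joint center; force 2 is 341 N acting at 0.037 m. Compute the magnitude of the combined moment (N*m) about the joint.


M = F1 * d1 + F2 * d2
M = 92 * 0.417 + 341 * 0.037
M = 38.3640 + 12.6170
M = 50.9810


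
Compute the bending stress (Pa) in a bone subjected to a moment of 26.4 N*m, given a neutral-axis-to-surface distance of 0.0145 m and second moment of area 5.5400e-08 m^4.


sigma = M * c / I
sigma = 26.4 * 0.0145 / 5.5400e-08
M * c = 0.3828
sigma = 6.9097e+06


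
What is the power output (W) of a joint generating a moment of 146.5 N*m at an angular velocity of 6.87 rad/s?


P = M * omega
P = 146.5 * 6.87
P = 1006.4550


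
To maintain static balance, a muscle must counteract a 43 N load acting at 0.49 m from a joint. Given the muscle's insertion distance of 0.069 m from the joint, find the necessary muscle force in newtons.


F_muscle = W * d_load / d_muscle
F_muscle = 43 * 0.49 / 0.069
Numerator = 21.0700
F_muscle = 305.3623


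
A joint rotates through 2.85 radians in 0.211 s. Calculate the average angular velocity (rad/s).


omega = delta_theta / delta_t
omega = 2.85 / 0.211
omega = 13.5071


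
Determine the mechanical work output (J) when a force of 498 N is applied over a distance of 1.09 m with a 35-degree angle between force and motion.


W = F * d * cos(theta)
theta = 35 deg = 0.6109 rad
cos(theta) = 0.8192
W = 498 * 1.09 * 0.8192
W = 444.6521


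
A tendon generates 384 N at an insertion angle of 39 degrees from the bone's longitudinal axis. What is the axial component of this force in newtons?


F_eff = F_tendon * cos(theta)
theta = 39 deg = 0.6807 rad
cos(theta) = 0.7771
F_eff = 384 * 0.7771
F_eff = 298.4240


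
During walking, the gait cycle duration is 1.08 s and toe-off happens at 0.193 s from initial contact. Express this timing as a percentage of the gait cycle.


pct = (event_time / cycle_time) * 100
pct = (0.193 / 1.08) * 100
ratio = 0.1787
pct = 17.8704


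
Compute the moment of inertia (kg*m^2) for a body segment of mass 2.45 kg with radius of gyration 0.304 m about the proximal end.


I = m * k^2
I = 2.45 * 0.304^2
k^2 = 0.0924
I = 0.2264


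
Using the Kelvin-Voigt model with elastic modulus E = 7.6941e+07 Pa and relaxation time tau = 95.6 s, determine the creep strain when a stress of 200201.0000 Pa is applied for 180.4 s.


epsilon(t) = (sigma/E) * (1 - exp(-t/tau))
sigma/E = 200201.0000 / 7.6941e+07 = 0.0026
exp(-t/tau) = exp(-180.4 / 95.6) = 0.1515
epsilon = 0.0026 * (1 - 0.1515)
epsilon = 0.0022


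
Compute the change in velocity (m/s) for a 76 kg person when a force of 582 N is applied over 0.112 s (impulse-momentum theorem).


J = F * dt = 582 * 0.112 = 65.1840 N*s
delta_v = J / m
delta_v = 65.1840 / 76
delta_v = 0.8577


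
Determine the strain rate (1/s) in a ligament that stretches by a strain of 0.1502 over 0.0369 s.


strain_rate = delta_strain / delta_t
strain_rate = 0.1502 / 0.0369
strain_rate = 4.0705


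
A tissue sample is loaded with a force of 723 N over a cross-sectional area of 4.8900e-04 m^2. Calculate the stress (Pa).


stress = F / A
stress = 723 / 4.8900e-04
stress = 1.4785e+06


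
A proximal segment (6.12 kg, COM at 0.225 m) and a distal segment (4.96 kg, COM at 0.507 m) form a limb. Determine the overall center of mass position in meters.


COM = (m1*x1 + m2*x2) / (m1 + m2)
COM = (6.12*0.225 + 4.96*0.507) / (6.12 + 4.96)
Numerator = 3.8917
Denominator = 11.0800
COM = 0.3512


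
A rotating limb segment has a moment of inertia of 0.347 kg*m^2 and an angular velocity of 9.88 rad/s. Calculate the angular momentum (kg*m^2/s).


L = I * omega
L = 0.347 * 9.88
L = 3.4284


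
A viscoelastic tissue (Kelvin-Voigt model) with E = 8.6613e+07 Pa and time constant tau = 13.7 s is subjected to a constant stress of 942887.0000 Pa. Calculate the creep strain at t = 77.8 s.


epsilon(t) = (sigma/E) * (1 - exp(-t/tau))
sigma/E = 942887.0000 / 8.6613e+07 = 0.0109
exp(-t/tau) = exp(-77.8 / 13.7) = 0.0034
epsilon = 0.0109 * (1 - 0.0034)
epsilon = 0.0108


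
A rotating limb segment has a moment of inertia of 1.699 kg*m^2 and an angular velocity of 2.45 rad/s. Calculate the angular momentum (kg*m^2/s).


L = I * omega
L = 1.699 * 2.45
L = 4.1626


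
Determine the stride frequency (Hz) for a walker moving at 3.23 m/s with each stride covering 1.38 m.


f = v / stride_length
f = 3.23 / 1.38
f = 2.3406


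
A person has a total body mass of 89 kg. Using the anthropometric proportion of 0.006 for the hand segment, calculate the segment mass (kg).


m_segment = body_mass * fraction
m_segment = 89 * 0.006
m_segment = 0.5340


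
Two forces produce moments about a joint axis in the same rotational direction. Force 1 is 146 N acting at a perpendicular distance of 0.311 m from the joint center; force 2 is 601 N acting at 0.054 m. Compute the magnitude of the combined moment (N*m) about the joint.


M = F1 * d1 + F2 * d2
M = 146 * 0.311 + 601 * 0.054
M = 45.4060 + 32.4540
M = 77.8600


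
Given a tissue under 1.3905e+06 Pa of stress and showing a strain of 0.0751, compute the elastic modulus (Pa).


E = stress / strain
E = 1.3905e+06 / 0.0751
E = 1.8515e+07


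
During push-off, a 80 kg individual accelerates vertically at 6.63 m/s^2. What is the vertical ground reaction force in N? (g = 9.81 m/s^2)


GRF = m * (g + a)
GRF = 80 * (9.81 + 6.63)
GRF = 80 * 16.4400
GRF = 1315.2000


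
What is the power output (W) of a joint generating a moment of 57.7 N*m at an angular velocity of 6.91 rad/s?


P = M * omega
P = 57.7 * 6.91
P = 398.7070


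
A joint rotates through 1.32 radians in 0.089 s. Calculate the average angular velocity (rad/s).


omega = delta_theta / delta_t
omega = 1.32 / 0.089
omega = 14.8315


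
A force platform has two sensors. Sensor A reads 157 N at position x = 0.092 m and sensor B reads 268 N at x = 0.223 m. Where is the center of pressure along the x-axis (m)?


COP_x = (F1*x1 + F2*x2) / (F1 + F2)
COP_x = (157*0.092 + 268*0.223) / (157 + 268)
Numerator = 74.2080
Denominator = 425
COP_x = 0.1746


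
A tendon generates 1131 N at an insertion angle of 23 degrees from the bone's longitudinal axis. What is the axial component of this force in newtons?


F_eff = F_tendon * cos(theta)
theta = 23 deg = 0.4014 rad
cos(theta) = 0.9205
F_eff = 1131 * 0.9205
F_eff = 1041.0910


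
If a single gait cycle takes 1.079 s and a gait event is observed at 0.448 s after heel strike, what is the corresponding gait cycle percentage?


pct = (event_time / cycle_time) * 100
pct = (0.448 / 1.079) * 100
ratio = 0.4152
pct = 41.5199


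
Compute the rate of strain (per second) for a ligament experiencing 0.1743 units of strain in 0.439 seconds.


strain_rate = delta_strain / delta_t
strain_rate = 0.1743 / 0.439
strain_rate = 0.3970


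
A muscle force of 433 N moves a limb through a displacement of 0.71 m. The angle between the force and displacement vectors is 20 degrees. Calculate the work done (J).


W = F * d * cos(theta)
theta = 20 deg = 0.3491 rad
cos(theta) = 0.9397
W = 433 * 0.71 * 0.9397
W = 288.8897


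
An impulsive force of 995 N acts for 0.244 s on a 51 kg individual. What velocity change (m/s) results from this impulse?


J = F * dt = 995 * 0.244 = 242.7800 N*s
delta_v = J / m
delta_v = 242.7800 / 51
delta_v = 4.7604


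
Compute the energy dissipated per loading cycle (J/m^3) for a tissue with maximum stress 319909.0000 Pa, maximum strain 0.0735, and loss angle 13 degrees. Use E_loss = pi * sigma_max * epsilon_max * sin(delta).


E_loss = pi * sigma_max * epsilon_max * sin(delta)
delta = 13 deg = 0.2269 rad
sin(delta) = 0.2250
E_loss = pi * 319909.0000 * 0.0735 * 0.2250
E_loss = 16616.9649


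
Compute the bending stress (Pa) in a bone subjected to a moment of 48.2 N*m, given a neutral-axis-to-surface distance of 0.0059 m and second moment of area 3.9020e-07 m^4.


sigma = M * c / I
sigma = 48.2 * 0.0059 / 3.9020e-07
M * c = 0.2844
sigma = 728805.7406


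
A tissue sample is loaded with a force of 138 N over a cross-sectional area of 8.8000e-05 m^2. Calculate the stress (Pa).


stress = F / A
stress = 138 / 8.8000e-05
stress = 1.5682e+06
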